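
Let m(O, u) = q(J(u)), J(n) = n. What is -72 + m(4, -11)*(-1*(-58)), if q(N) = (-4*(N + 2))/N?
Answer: -2880/11 ≈ -261.82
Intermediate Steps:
q(N) = (-8 - 4*N)/N (q(N) = (-4*(2 + N))/N = (-8 - 4*N)/N)
m(O, u) = -4 - 8/u
-72 + m(4, -11)*(-1*(-58)) = -72 + (-4 - 8/(-11))*(-1*(-58)) = -72 + (-4 - 8*(-1/11))*58 = -72 + (-4 + 8/11)*58 = -72 - 36/11*58 = -72 - 2088/11 = -2880/11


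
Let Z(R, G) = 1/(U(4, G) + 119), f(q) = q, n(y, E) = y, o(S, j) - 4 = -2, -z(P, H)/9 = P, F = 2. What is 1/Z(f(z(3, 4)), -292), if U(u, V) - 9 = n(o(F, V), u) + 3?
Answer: 133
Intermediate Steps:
z(P, H) = -9*P
o(S, j) = 2 (o(S, j) = 4 - 2 = 2)
U(u, V) = 14 (U(u, V) = 9 + (2 + 3) = 9 + 5 = 14)
Z(R, G) = 1/133 (Z(R, G) = 1/(14 + 119) = 1/133)
1/Z(f(z(3, 4)), -292) = 1/(1/133) = 133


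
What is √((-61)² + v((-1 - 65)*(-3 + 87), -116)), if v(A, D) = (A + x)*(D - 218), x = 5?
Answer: √1853747 ≈ 1361.5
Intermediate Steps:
v(A, D) = (-218 + D)*(5 + A) (v(A, D) = (A + 5)*(D - 218) = (5 + A)*(-218 + D) = (-218 + D)*(5 + A))
√((-61)² + v((-1 - 65)*(-3 + 87), -116)) = √((-61)² + (-1090 - 218*(-1 - 65)*(-3 + 87) + 5*(-116) + ((-1 - 65)*(-3 + 87))*(-116))) = √(3721 + (-1090 - (-14388)*84 - 580 - 66*84*(-116))) = √(3721 + (-1090 - 218*(-5544) - 580 - 5544*(-116))) = √(3721 + (-1090 + 1208592 - 580 + 643104)) = √(3721 + 1850026) = √1853747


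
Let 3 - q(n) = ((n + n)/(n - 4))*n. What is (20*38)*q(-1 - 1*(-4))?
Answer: 15960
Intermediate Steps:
q(n) = 3 - 2*n²/(-4 + n) (q(n) = 3 - (n + n)/(n - 4)*n = 3 - (2*n)/(-4 + n)*n = 3 - 2*n/(-4 + n)*n = 3 - 2*n²/(-4 + n))
(20*38)*q(-1 - 1*(-4)) = (20*38)*((-12 - 2*(-1 - 1*(-4))² + 3*(-1 - 1*(-4)))/(-4 + (-1 - 1*(-4)))) = 760*((-12 - 2*(-1 + 4)² + 3*(-1 + 4))/(-4 + (-1 + 4))) = 760*((-12 - 2*3² + 3*3)/(-4 + 3)) = 760*((-12 - 2*9 + 9)/(-1)) = 760*(-(-12 - 18 + 9)) = 760*(-1*(-21)) = 760*21 = 15960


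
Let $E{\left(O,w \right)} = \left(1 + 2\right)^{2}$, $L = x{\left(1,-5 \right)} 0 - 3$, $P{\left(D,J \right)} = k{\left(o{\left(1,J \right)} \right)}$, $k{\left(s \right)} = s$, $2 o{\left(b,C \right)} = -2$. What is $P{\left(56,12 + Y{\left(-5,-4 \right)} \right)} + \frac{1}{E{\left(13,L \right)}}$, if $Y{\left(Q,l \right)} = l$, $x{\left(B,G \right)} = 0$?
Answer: $- \frac{8}{9} \approx -0.88889$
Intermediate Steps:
$o{\left(b,C \right)} = -1$ ($o{\left(b,C \right)} = \frac{1}{2} \left(-2\right) = -1$)
$P{\left(D,J \right)} = -1$
$L = -3$ ($L = 0 \cdot 0 - 3 = 0 - 3 = -3$)
$E{\left(O,w \right)} = 9$ ($E{\left(O,w \right)} = 3^{2} = 9$)
$P{\left(56,12 + Y{\left(-5,-4 \right)} \right)} + \frac{1}{E{\left(13,L \right)}} = -1 + \frac{1}{9} = - \frac{8}{9}$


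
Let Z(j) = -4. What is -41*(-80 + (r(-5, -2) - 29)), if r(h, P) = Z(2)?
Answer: 4633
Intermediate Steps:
r(h, P) = -4
-41*(-80 + (r(-5, -2) - 29)) = -41*(-80 + (-4 - 29)) = -41*(-80 - 33) = -41*(-113) = 4633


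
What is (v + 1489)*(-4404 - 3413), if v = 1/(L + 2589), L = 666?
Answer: -37886622632/3255 ≈ -1.1640e+7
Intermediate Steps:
v = 1/3255 (v = 1/(666 + 2589) = 1/3255 ≈ 0.00030722)
(v + 1489)*(-4404 - 3413) = (1/3255 + 1489)*(-4404 - 3413) = (4846696/3255)*(-7817) = -37886622632/3255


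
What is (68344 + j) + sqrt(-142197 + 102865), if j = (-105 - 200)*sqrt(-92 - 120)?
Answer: 68344 - 610*I*sqrt(53) + 2*I*sqrt(9833) ≈ 68344.0 - 4242.5*I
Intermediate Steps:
j = -610*I*sqrt(53) ≈ -4440.9*I
(68344 + j) + sqrt(-142197 + 102865) = (68344 - 610*I*sqrt(53)) + sqrt(-142197 + 102865) = (68344 - 610*I*sqrt(53)) + sqrt(-39332) = (68344 - 610*I*sqrt(53)) + 2*I*sqrt(9833) = 68344 - 610*I*sqrt(53) + 2*I*sqrt(9833)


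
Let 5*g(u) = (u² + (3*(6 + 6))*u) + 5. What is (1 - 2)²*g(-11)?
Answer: -54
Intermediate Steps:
g(u) = 1 + u²/5 + 36*u/5 (g(u) = ((u² + (3*(6 + 6))*u) + 5)/5 = ((u² + (3*12)*u) + 5)/5 = ((u² + 36*u) + 5)/5 = (5 + u² + 36*u)/5 = 1 + u²/5 + 36*u/5)
(1 - 2)²*g(-11) = (1 - 2)²*(1 + (⅕)*(-11)² + (36/5)*(-11)) = (-1)²*(1 + (⅕)*121 - 396/5) = 1*(1 + 121/5 - 396/5) = 1*(-54) = -54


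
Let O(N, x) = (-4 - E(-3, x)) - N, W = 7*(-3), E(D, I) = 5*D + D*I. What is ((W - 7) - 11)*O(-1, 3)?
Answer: -819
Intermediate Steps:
W = -21
O(N, x) = 11 - N + 3*x (O(N, x) = (-4 - (-3)*(5 + x)) - N = (-4 - (-15 - 3*x)) - N = (-4 + (15 + 3*x)) - N = (11 + 3*x) - N = 11 - N + 3*x)
((W - 7) - 11)*O(-1, 3) = ((-21 - 7) - 11)*(11 - 1*(-1) + 3*3) = (-28 - 11)*(11 + 1 + 9) = -39*21 = -819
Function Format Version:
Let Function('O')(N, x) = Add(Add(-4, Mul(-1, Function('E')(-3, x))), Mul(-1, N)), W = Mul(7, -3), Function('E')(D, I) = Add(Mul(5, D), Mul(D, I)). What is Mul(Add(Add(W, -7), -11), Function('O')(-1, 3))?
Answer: -819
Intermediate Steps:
W = -21
Function('O')(N, x) = Add(11, Mul(-1, N), Mul(3, x)) (Function('O')(N, x) = Add(Add(-4, Mul(-1, Mul(-3, Add(5, x)))), Mul(-1, N)) = Add(Add(-4, Mul(-1, Add(-15, Mul(-3, x)))), Mul(-1, N)) = Add(Add(-4, Add(15, Mul(3, x))), Mul(-1, N)) = Add(Add(11, Mul(3, x)), Mul(-1, N)) = Add(11, Mul(-1, N), Mul(3, x)))
Mul(Add(Add(W, -7), -11), Function('O')(-1, 3)) = Mul(Add(Add(-21, -7), -11), Add(11, Mul(-1, -1), Mul(3, 3))) = Mul(Add(-28, -11), Add(11, 1, 9)) = Mul(-39, 21) = -819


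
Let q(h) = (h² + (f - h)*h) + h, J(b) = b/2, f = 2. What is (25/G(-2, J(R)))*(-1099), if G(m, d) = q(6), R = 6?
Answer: -27475/18 ≈ -1526.4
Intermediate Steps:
J(b) = b/2 (J(b) = b*(½) = b/2)
q(h) = h + h² + h*(2 - h) (q(h) = (h² + (2 - h)*h) + h = (h² + h*(2 - h)) + h = h + h² + h*(2 - h))
G(m, d) = 18 (G(m, d) = 3*6 = 18)
(25/G(-2, J(R)))*(-1099) = (25/18)*(-1099) = -27475/18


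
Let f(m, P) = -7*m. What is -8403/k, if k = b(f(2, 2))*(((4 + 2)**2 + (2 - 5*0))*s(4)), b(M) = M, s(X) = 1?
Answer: 8403/532 ≈ 15.795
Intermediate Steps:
k = -532 (k = (-7*2)*(((4 + 2)**2 + (2 - 5*0))*1) = -14*(6**2 + (2 + 0)) = -14*(36 + 2) = -532 ≈ -532.00)
-8403/k = -8403/(-532) = -8403*(-1/532) = 8403/532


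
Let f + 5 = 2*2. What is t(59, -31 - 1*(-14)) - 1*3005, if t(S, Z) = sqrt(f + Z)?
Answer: -3005 + 3*I*sqrt(2) ≈ -3005.0 + 4.2426*I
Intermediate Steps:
f = -1 (f = -5 + 2*2 = -5 + 4 = -1)
t(S, Z) = sqrt(-1 + Z)
t(59, -31 - 1*(-14)) - 1*3005 = sqrt(-1 + (-31 - 1*(-14))) - 1*3005 = sqrt(-1 + (-31 + 14)) - 3005 = sqrt(-1 - 17) - 3005 = sqrt(-18) - 3005 = 3*I*sqrt(2) - 3005 = -3005 + 3*I*sqrt(2)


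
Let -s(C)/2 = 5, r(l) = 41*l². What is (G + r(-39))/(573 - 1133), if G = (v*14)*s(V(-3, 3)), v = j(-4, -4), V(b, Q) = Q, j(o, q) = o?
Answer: -62921/560 ≈ -112.36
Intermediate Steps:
s(C) = -10 (s(C) = -2*5 = -10)
v = -4
G = 560 (G = -4*14*(-10) = -56*(-10) = 560)
(G + r(-39))/(573 - 1133) = (560 + 41*(-39)²)/(573 - 1133) = (560 + 41*1521)/(-560) = (560 + 62361)*(-1/560) = 62921*(-1/560) = -62921/560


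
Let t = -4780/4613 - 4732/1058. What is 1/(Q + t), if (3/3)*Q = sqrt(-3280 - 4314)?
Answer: -16402295012453/22701308952814255 - 5954951836729*I*sqrt(7594)/45402617905628510 ≈ -0.00072253 - 0.01143*I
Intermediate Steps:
Q = I*sqrt(7594) (Q = sqrt(-3280 - 4314) = sqrt(-7594) = I*sqrt(7594) ≈ 87.144*I)
t = -13442978/2440277 (t = -4780*1/4613 - 4732*1/1058 = -4780/4613 - 2366/529 = -13442978/2440277 ≈ -5.5088)
1/(Q + t) = 1/(I*sqrt(7594) - 13442978/2440277) = 1/(-13442978/2440277 + I*sqrt(7594))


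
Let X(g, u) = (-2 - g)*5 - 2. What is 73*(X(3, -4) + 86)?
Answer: 4307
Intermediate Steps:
X(g, u) = -12 - 5*g (X(g, u) = (-10 - 5*g) - 2 = -12 - 5*g)
73*(X(3, -4) + 86) = 73*((-12 - 5*3) + 86) = 73*((-12 - 15) + 86) = 73*(-27 + 86) = 73*59 = 4307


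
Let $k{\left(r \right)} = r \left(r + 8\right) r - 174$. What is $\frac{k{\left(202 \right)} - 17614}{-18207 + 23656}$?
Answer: $\frac{8551052}{5449} \approx 1569.3$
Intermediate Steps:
$k{\left(r \right)} = -174 + r^{2} \left(8 + r\right)$ ($k{\left(r \right)} = r \left(8 + r\right) r - 174 = r^{2} \left(8 + r\right) - 174 = -174 + r^{2} \left(8 + r\right)$)
$\frac{k{\left(202 \right)} - 17614}{-18207 + 23656} = \frac{\left(-174 + 202^{3} + 8 \cdot 202^{2}\right) - 17614}{-18207 + 23656} = \frac{\left(-174 + 8242408 + 8 \cdot 40804\right) - 17614}{5449} = \left(\left(-174 + 8242408 + 326432\right) - 17614\right) \frac{1}{5449} = \left(8568666 - 17614\right) \frac{1}{5449} = 8551052 \cdot \frac{1}{5449} = \frac{8551052}{5449}$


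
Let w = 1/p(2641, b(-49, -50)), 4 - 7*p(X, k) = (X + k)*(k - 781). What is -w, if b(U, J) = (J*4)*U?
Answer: 7/112205375 ≈ 6.2386e-8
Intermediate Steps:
b(U, J) = 4*J*U (b(U, J) = (4*J)*U = 4*J*U)
p(X, k) = 4/7 - (-781 + k)*(X + k)/7 (p(X, k) = 4/7 - (X + k)*(k - 781)/7 = 4/7 - (X + k)*(-781 + k)/7 = 4/7 - (-781 + k)*(X + k)/7)
w = -7/112205375 (w = 1/(4/7 - (4*(-50)*(-49))²/7 + (781/7)*2641 + 781*(4*(-50)*(-49))/7 - ⅐*2641*4*(-50)*(-49)) = 1/(4/7 - ⅐*9800² + 2062621/7 + (781/7)*9800 - ⅐*2641*9800) = 1/(4/7 - ⅐*96040000 + 2062621/7 + 1093400 - 3697400) = 1/(4/7 - 13720000 + 2062621/7 + 1093400 - 3697400) = 1/(-112205375/7) = -7/112205375 ≈ -6.2386e-8)
-w = -1*(-7/112205375) = 7/112205375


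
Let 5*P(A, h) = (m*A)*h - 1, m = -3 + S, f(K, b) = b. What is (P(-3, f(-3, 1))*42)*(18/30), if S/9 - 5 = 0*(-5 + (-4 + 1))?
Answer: -16002/25 ≈ -640.08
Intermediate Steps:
S = 45 (S = 45 + 9*(0*(-5 + (-4 + 1))) = 45 + 9*(0*(-5 - 3)) = 45 + 9*(0*(-8)) = 45 + 9*0 = 45 + 0 = 45)
m = 42 (m = -3 + 45 = 42)
P(A, h) = -⅕ + 42*A*h/5 (P(A, h) = ((42*A)*h - 1)/5 = (42*A*h - 1)/5 = (-1 + 42*A*h)/5 = -⅕ + 42*A*h/5)
(P(-3, f(-3, 1))*42)*(18/30) = ((-⅕ + (42/5)*(-3)*1)*42)*(18/30) = ((-⅕ - 126/5)*42)*(18*(1/30)) = -127/5*42*(⅗) = -5334/5*⅗ = -16002/25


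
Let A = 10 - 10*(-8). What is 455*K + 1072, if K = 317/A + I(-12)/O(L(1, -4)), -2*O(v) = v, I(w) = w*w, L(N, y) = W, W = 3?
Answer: -738097/18 ≈ -41005.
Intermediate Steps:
A = 90 (A = 10 + 80 = 90)
L(N, y) = 3
I(w) = w**2
O(v) = -v/2
K = -8323/90 (K = 317/90 + (-12)**2/((-1/2*3)) = 317*(1/90) + 144/(-3/2) = 317/90 + 144*(-2/3) = 317/90 - 96 = -8323/90 ≈ -92.478)
455*K + 1072 = 455*(-8323/90) + 1072 = -757393/18 + 1072 = -738097/18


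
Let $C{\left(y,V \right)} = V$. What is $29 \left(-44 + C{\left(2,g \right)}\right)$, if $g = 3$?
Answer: $-1189$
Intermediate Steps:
$29 \left(-44 + C{\left(2,g \right)}\right) = 29 \left(-44 + 3\right) = 29 \left(-41\right) = -1189$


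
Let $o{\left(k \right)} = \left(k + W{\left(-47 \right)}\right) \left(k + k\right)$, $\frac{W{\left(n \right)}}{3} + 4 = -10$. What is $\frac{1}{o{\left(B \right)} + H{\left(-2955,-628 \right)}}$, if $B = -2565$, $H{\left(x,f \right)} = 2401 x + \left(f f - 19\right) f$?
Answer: $- \frac{1}{241382265} \approx -4.1428 \cdot 10^{-9}$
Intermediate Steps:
$H{\left(x,f \right)} = 2401 x + f \left(-19 + f^{2}\right)$ ($H{\left(x,f \right)} = 2401 x + \left(f^{2} - 19\right) f = 2401 x + \left(-19 + f^{2}\right) f = 2401 x + f \left(-19 + f^{2}\right)$)
$W{\left(n \right)} = -42$ ($W{\left(n \right)} = -12 + 3 \left(-10\right) = -12 - 30 = -42$)
$o{\left(k \right)} = 2 k \left(-42 + k\right)$ ($o{\left(k \right)} = \left(k - 42\right) \left(k + k\right) = \left(-42 + k\right) 2 k = 2 k \left(-42 + k\right)$)
$\frac{1}{o{\left(B \right)} + H{\left(-2955,-628 \right)}} = \frac{1}{2 \left(-2565\right) \left(-42 - 2565\right) + \left(\left(-628\right)^{3} - -11932 + 2401 \left(-2955\right)\right)} = \frac{1}{2 \left(-2565\right) \left(-2607\right) - 254756175} = \frac{1}{13373910 - 254756175} = \frac{1}{-241382265} = - \frac{1}{241382265}$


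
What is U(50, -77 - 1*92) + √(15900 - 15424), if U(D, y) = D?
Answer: 50 + 2*√119 ≈ 71.817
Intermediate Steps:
U(50, -77 - 1*92) + √(15900 - 15424) = 50 + √(15900 - 15424) = 50 + √476 = 50 + 2*√119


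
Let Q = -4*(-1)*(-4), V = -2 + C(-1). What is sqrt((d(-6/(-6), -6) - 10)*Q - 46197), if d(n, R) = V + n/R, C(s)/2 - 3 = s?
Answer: I*sqrt(414597)/3 ≈ 214.63*I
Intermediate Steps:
C(s) = 6 + 2*s
V = 2 (V = -2 + (6 + 2*(-1)) = -2 + (6 - 2) = -2 + 4 = 2)
Q = -16 (Q = 4*(-4) = -16)
d(n, R) = 2 + n/R
sqrt((d(-6/(-6), -6) - 10)*Q - 46197) = sqrt(((2 - 6/(-6)/(-6)) - 10)*(-16) - 46197) = sqrt(((2 - 6*(-1/6)*(-1/6)) - 10)*(-16) - 46197) = sqrt(((2 + 1*(-1/6)) - 10)*(-16) - 46197) = sqrt(((2 - 1/6) - 10)*(-16) - 46197) = sqrt((11/6 - 10)*(-16) - 46197) = sqrt(-49/6*(-16) - 46197) = sqrt(392/3 - 46197) = sqrt(-138199/3) = I*sqrt(414597)/3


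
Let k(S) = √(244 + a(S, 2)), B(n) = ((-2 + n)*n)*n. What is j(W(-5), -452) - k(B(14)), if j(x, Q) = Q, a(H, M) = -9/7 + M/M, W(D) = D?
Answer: -452 - √11942/7 ≈ -467.61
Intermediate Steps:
a(H, M) = -2/7 (a(H, M) = -9*⅐ + 1 = -9/7 + 1 = -2/7)
B(n) = n²*(-2 + n) (B(n) = (n*(-2 + n))*n = n²*(-2 + n))
k(S) = √11942/7 (k(S) = √(244 - 2/7) = √(1706/7) = √11942/7)
j(W(-5), -452) - k(B(14)) = -452 - √11942/7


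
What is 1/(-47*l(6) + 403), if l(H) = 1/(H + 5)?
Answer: 11/4386 ≈ 0.0025080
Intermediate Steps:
l(H) = 1/(5 + H)
1/(-47*l(6) + 403) = 1/(-47/(5 + 6) + 403) = 1/(-47/11 + 403) = 1/(4386/11) = 11/4386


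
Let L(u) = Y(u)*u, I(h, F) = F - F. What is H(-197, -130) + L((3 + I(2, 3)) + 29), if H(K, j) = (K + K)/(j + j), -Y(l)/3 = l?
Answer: -399163/130 ≈ -3070.5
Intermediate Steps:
I(h, F) = 0
Y(l) = -3*l
H(K, j) = K/j (H(K, j) = (2*K)/((2*j)) = (2*K)*(1/(2*j)) = K/j)
L(u) = -3*u**2 (L(u) = (-3*u)*u = -3*u**2)
H(-197, -130) + L((3 + I(2, 3)) + 29) = -197/(-130) - 3*((3 + 0) + 29)**2 = -197*(-1/130) - 3*(3 + 29)**2 = 197/130 - 3*32**2 = 197/130 - 3*1024 = 197/130 - 3072 = -399163/130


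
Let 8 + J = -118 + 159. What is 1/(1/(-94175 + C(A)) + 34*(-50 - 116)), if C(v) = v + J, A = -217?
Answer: -94359/532562197 ≈ -0.00017718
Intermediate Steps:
J = 33 (J = -8 + (-118 + 159) = -8 + 41 = 33)
C(v) = 33 + v (C(v) = v + 33 = 33 + v)
1/(1/(-94175 + C(A)) + 34*(-50 - 116)) = 1/(1/(-94175 + (33 - 217)) + 34*(-50 - 116)) = 1/(1/(-94175 - 184) + 34*(-166)) = 1/(1/(-94359) - 5644) = 1/(-1/94359 - 5644) = 1/(-532562197/94359) = -94359/532562197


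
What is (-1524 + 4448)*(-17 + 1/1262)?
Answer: -31364286/631 ≈ -49706.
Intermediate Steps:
(-1524 + 4448)*(-17 + 1/1262) = 2924*(-17 + 1/1262) = 2924*(-21453/1262) = -31364286/631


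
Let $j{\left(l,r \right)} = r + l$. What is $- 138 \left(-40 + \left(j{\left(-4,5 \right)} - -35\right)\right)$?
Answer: $552$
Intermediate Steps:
$j{\left(l,r \right)} = l + r$
$- 138 \left(-40 + \left(j{\left(-4,5 \right)} - -35\right)\right) = - 138 \left(-40 + \left(\left(-4 + 5\right) - -35\right)\right) = - 138 \left(-40 + \left(1 + 35\right)\right) = - 138 \left(-40 + 36\right) = \left(-138\right) \left(-4\right) = 552$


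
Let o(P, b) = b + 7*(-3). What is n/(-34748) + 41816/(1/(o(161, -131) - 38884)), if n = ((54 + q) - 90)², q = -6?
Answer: -2025720755679/1241 ≈ -1.6323e+9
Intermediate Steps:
o(P, b) = -21 + b (o(P, b) = b - 21 = -21 + b)
n = 1764 (n = ((54 - 6) - 90)² = (48 - 90)² = (-42)² = 1764)
n/(-34748) + 41816/(1/(o(161, -131) - 38884)) = 1764/(-34748) + 41816/(1/((-21 - 131) - 38884)) = 1764*(-1/34748) + 41816/(1/(-152 - 38884)) = -63/1241 + 41816/(1/(-39036)) = -63/1241 + 41816/(-1/39036) = -63/1241 + 41816*(-39036) = -63/1241 - 1632329376 = -2025720755679/1241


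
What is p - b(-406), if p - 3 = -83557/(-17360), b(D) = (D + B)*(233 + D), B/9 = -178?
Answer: -6030450603/17360 ≈ -3.4738e+5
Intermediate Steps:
B = -1602 (B = 9*(-178) = -1602)
b(D) = (-1602 + D)*(233 + D) (b(D) = (D - 1602)*(233 + D) = (-1602 + D)*(233 + D))
p = 135637/17360 (p = 3 - 83557/(-17360) = 3 - 83557*(-1/17360) = 3 + 83557/17360 = 135637/17360 ≈ 7.8132)
p - b(-406) = 135637/17360 - (-373266 + (-406)² - 1369*(-406)) = 135637/17360 - (-373266 + 164836 + 555814) = 135637/17360 - 1*347384 = 135637/17360 - 347384 = -6030450603/17360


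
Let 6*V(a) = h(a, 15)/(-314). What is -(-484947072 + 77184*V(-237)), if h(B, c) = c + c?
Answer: 76136883264/157 ≈ 4.8495e+8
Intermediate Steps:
h(B, c) = 2*c
V(a) = -5/314 (V(a) = ((2*15)/(-314))/6 = (30*(-1/314))/6 = (⅙)*(-15/157) = -5/314)
-(-484947072 + 77184*V(-237)) = -77184/(1/(((-49 - 1*34) - 20)*61 - 5/314)) = -77184/(1/(((-49 - 34) - 20)*61 - 5/314)) = -77184/(1/((-83 - 20)*61 - 5/314)) = -77184/(1/(-103*61 - 5/314)) = -77184/(1/(-6283 - 5/314)) = -77184/(1/(-1972867/314)) = -77184/(-314/1972867) = -77184*(-1972867/314) = 76136883264/157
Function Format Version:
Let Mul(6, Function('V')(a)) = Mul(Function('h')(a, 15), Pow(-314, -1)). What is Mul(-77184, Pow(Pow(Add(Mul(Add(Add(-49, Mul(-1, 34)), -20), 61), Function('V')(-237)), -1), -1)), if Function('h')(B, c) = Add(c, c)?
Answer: Rational(76136883264, 157) ≈ 4.8495e+8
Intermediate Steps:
Function('h')(B, c) = Mul(2, c)
Function('V')(a) = Rational(-5, 314) (Function('V')(a) = Mul(Rational(1, 6), Mul(Mul(2, 15), Pow(-314, -1))) = Mul(Rational(1, 6), Mul(30, Rational(-1, 314))) = Mul(Rational(1, 6), Rational(-15, 157)) = Rational(-5, 314))
Mul(-77184, Pow(Pow(Add(Mul(Add(Add(-49, Mul(-1, 34)), -20), 61), Function('V')(-237)), -1), -1)) = Mul(-77184, Pow(Pow(Add(Mul(Add(Add(-49, Mul(-1, 34)), -20), 61), Rational(-5, 314)), -1), -1)) = Mul(-77184, Pow(Pow(Add(Mul(Add(Add(-49, -34), -20), 61), Rational(-5, 314)), -1), -1)) = Mul(-77184, Pow(Pow(Add(Mul(Add(-83, -20), 61), Rational(-5, 314)), -1), -1)) = Mul(-77184, Pow(Pow(Add(Mul(-103, 61), Rational(-5, 314)), -1), -1)) = Mul(-77184, Pow(Pow(Add(-6283, Rational(-5, 314)), -1), -1)) = Mul(-77184, Pow(Pow(Rational(-1972867, 314), -1), -1)) = Mul(-77184, Pow(Rational(-314, 1972867), -1)) = Mul(-77184, Rational(-1972867, 314)) = Rational(76136883264, 157)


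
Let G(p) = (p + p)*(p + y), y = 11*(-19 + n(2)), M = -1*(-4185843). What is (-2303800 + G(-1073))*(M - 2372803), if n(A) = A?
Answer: 725506086400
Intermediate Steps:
M = 4185843
y = -187 (y = 11*(-19 + 2) = 11*(-17) = -187)
G(p) = 2*p*(-187 + p) (G(p) = (p + p)*(p - 187) = (2*p)*(-187 + p) = 2*p*(-187 + p))
(-2303800 + G(-1073))*(M - 2372803) = (-2303800 + 2*(-1073)*(-187 - 1073))*(4185843 - 2372803) = (-2303800 + 2*(-1073)*(-1260))*1813040 = (-2303800 + 2703960)*1813040 = 400160*1813040 = 725506086400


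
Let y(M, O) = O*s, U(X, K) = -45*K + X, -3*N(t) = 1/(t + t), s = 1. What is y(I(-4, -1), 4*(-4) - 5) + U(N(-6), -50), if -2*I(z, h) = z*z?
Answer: 80245/36 ≈ 2229.0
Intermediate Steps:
N(t) = -1/(6*t) (N(t) = -1/(3*(t + t)) = -1/(2*t)/3 = -1/(6*t))
U(X, K) = X - 45*K
I(z, h) = -z²/2 (I(z, h) = -z*z/2 = -z²/2)
y(M, O) = O (y(M, O) = O*1 = O)
y(I(-4, -1), 4*(-4) - 5) + U(N(-6), -50) = (4*(-4) - 5) + (-⅙/(-6) - 45*(-50)) = (-16 - 5) + (-⅙*(-⅙) + 2250) = -21 + (1/36 + 2250) = -21 + 81001/36 = 80245/36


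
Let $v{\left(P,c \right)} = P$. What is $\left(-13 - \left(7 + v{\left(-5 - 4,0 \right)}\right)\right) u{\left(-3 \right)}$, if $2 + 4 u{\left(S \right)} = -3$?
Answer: $\frac{55}{4} \approx 13.75$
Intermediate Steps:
$u{\left(S \right)} = - \frac{5}{4}$ ($u{\left(S \right)} = - \frac{1}{2} + \frac{1}{4} \left(-3\right) = - \frac{1}{2} - \frac{3}{4} = - \frac{5}{4}$)
$\left(-13 - \left(7 + v{\left(-5 - 4,0 \right)}\right)\right) u{\left(-3 \right)} = \left(-13 - -2\right) \left(- \frac{5}{4}\right) = \left(-13 + \left(-7 + 9\right)\right) \left(- \frac{5}{4}\right) = \left(-13 + 2\right) \left(- \frac{5}{4}\right) = \left(-11\right) \left(- \frac{5}{4}\right) = \frac{55}{4}$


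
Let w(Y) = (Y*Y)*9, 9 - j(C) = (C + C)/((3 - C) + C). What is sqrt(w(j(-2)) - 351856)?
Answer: I*sqrt(350895) ≈ 592.36*I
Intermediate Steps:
j(C) = 9 - 2*C/3 (j(C) = 9 - (C + C)/((3 - C) + C) = 9 - 2*C/3)
w(Y) = 9*Y**2 (w(Y) = Y**2*9 = 9*Y**2)
sqrt(w(j(-2)) - 351856) = sqrt(9*(9 - 2/3*(-2))**2 - 351856) = sqrt(9*(9 + 4/3)**2 - 351856) = sqrt(9*(31/3)**2 - 351856) = sqrt(9*(961/9) - 351856) = sqrt(961 - 351856) = sqrt(-350895) = I*sqrt(350895)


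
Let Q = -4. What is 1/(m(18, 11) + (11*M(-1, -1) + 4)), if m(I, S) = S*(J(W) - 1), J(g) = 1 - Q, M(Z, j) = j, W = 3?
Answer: 1/37 ≈ 0.027027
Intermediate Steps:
J(g) = 5 (J(g) = 1 - 1*(-4) = 1 + 4 = 5)
m(I, S) = 4*S (m(I, S) = S*(5 - 1) = S*4 = 4*S)
1/(m(18, 11) + (11*M(-1, -1) + 4)) = 1/(4*11 + (11*(-1) + 4)) = 1/(44 + (-11 + 4)) = 1/(44 - 7) = 1/37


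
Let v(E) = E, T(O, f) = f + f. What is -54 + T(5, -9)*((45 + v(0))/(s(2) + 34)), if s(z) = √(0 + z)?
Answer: -44928/577 + 405*√2/577 ≈ -76.872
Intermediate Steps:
T(O, f) = 2*f
s(z) = √z
-54 + T(5, -9)*((45 + v(0))/(s(2) + 34)) = -54 + (2*(-9))*((45 + 0)/(√2 + 34)) = -54 - 810/(34 + √2)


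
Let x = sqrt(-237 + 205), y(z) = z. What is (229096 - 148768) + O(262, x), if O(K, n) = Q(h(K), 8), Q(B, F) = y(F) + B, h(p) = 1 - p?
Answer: 80075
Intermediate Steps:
x = 4*I*sqrt(2) (x = sqrt(-32) = 4*I*sqrt(2) ≈ 5.6569*I)
Q(B, F) = B + F (Q(B, F) = F + B = B + F)
O(K, n) = 9 - K (O(K, n) = (1 - K) + 8 = 9 - K)
(229096 - 148768) + O(262, x) = (229096 - 148768) + (9 - 1*262) = 80328 + (9 - 262) = 80328 - 253 = 80075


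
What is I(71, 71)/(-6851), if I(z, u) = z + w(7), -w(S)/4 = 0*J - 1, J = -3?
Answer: -75/6851 ≈ -0.010947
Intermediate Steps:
w(S) = 4 (w(S) = -4*(0*(-3) - 1) = -4*(0 - 1) = -4*(-1) = 4)
I(z, u) = 4 + z (I(z, u) = z + 4 = 4 + z)
I(71, 71)/(-6851) = (4 + 71)/(-6851) = 75*(-1/6851) = -75/6851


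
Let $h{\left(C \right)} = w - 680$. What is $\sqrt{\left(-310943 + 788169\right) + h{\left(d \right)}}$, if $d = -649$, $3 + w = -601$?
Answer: $\sqrt{475942} \approx 689.89$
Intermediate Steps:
$w = -604$ ($w = -3 - 601 = -604$)
$h{\left(C \right)} = -1284$ ($h{\left(C \right)} = -604 - 680 = -1284$)
$\sqrt{\left(-310943 + 788169\right) + h{\left(d \right)}} = \sqrt{\left(-310943 + 788169\right) - 1284} = \sqrt{477226 - 1284} = \sqrt{475942}$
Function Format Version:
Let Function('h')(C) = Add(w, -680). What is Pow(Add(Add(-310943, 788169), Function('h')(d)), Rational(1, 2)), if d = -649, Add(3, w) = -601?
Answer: Pow(475942, Rational(1, 2)) ≈ 689.89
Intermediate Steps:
w = -604 (w = Add(-3, -601) = -604)
Function('h')(C) = -1284 (Function('h')(C) = Add(-604, -680) = -1284)
Pow(Add(Add(-310943, 788169), Function('h')(d)), Rational(1, 2)) = Pow(Add(Add(-310943, 788169), -1284), Rational(1, 2)) = Pow(Add(477226, -1284), Rational(1, 2)) = Pow(475942, Rational(1, 2))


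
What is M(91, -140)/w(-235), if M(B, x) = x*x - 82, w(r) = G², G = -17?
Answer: 19518/289 ≈ 67.536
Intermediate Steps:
w(r) = 289 (w(r) = (-17)² = 289)
M(B, x) = -82 + x² (M(B, x) = x² - 82 = -82 + x²)
M(91, -140)/w(-235) = (-82 + (-140)²)/289 = (-82 + 19600)*(1/289) = 19518*(1/289) = 19518/289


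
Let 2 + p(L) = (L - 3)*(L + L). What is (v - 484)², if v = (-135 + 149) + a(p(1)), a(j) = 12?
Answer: 209764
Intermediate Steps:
p(L) = -2 + 2*L*(-3 + L) (p(L) = -2 + (L - 3)*(L + L) = -2 + (-3 + L)*(2*L) = -2 + 2*L*(-3 + L))
v = 26 (v = (-135 + 149) + 12 = 14 + 12 = 26)
(v - 484)² = (26 - 484)² = (-458)² = 209764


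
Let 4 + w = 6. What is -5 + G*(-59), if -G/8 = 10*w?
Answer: 9435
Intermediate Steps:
w = 2 (w = -4 + 6 = 2)
G = -160 (G = -80*2 = -8*20 = -160)
-5 + G*(-59) = -5 - 160*(-59) = -5 + 9440 = 9435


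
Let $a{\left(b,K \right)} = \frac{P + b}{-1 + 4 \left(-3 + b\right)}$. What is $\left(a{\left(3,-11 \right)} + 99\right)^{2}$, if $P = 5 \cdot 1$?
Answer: $8281$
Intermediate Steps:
$P = 5$
$a{\left(b,K \right)} = \frac{5 + b}{-13 + 4 b}$ ($a{\left(b,K \right)} = \frac{5 + b}{-1 + 4 \left(-3 + b\right)} = \frac{5 + b}{-1 + \left(-12 + 4 b\right)} = \frac{5 + b}{-13 + 4 b}$)
$\left(a{\left(3,-11 \right)} + 99\right)^{2} = \left(\frac{5 + 3}{-13 + 4 \cdot 3} + 99\right)^{2} = \left(\frac{1}{-13 + 12} \cdot 8 + 99\right)^{2} = \left(\frac{1}{-1} \cdot 8 + 99\right)^{2} = \left(\left(-1\right) 8 + 99\right)^{2} = \left(-8 + 99\right)^{2} = 91^{2} = 8281$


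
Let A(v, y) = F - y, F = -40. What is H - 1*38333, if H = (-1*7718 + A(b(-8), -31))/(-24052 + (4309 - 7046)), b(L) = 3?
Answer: -1026895010/26789 ≈ -38333.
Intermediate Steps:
A(v, y) = -40 - y
H = 7727/26789 (H = (-1*7718 + (-40 - 1*(-31)))/(-24052 + (4309 - 7046)) = (-7718 + (-40 + 31))/(-24052 - 2737) = (-7718 - 9)/(-26789) = -7727*(-1/26789) = 7727/26789 ≈ 0.28844)
H - 1*38333 = 7727/26789 - 1*38333 = 7727/26789 - 38333 = -1026895010/26789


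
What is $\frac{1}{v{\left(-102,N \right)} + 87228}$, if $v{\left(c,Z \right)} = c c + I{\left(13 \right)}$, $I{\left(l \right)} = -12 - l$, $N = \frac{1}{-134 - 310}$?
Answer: $\frac{1}{97607} \approx 1.0245 \cdot 10^{-5}$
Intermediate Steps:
$N = - \frac{1}{444}$ ($N = \frac{1}{-444} = - \frac{1}{444} \approx -0.0022523$)
$v{\left(c,Z \right)} = -25 + c^{2}$ ($v{\left(c,Z \right)} = c c - 25 = c^{2} - 25 = -25 + c^{2}$)
$\frac{1}{v{\left(-102,N \right)} + 87228} = \frac{1}{\left(-25 + \left(-102\right)^{2}\right) + 87228} = \frac{1}{\left(-25 + 10404\right) + 87228} = \frac{1}{10379 + 87228} = \frac{1}{97607}$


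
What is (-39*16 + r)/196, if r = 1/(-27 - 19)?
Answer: -28705/9016 ≈ -3.1838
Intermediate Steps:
r = -1/46 (r = 1/(-46) = -1/46 ≈ -0.021739)
(-39*16 + r)/196 = (-39*16 - 1/46)/196 = (-624 - 1/46)*(1/196) = -28705/46*1/196 = -28705/9016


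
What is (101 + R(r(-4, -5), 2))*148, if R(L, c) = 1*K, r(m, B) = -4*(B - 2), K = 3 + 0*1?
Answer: 15392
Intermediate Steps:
K = 3 (K = 3 + 0 = 3)
r(m, B) = 8 - 4*B (r(m, B) = -4*(-2 + B) = 8 - 4*B)
R(L, c) = 3 (R(L, c) = 1*3 = 3)
(101 + R(r(-4, -5), 2))*148 = (101 + 3)*148 = 104*148 = 15392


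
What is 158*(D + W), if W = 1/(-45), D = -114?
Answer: -810698/45 ≈ -18016.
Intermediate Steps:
W = -1/45 ≈ -0.022222
158*(D + W) = 158*(-114 - 1/45) = 158*(-5131/45) = -810698/45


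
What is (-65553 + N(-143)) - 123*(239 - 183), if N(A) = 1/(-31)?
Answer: -2245672/31 ≈ -72441.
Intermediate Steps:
N(A) = -1/31
(-65553 + N(-143)) - 123*(239 - 183) = (-65553 - 1/31) - 123*(239 - 183) = -2032144/31 - 123*56 = -2032144/31 - 6888 = -2245672/31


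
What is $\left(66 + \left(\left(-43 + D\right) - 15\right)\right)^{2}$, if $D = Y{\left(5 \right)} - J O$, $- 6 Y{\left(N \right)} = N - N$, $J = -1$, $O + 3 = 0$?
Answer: $25$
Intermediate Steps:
$O = -3$ ($O = -3 + 0 = -3$)
$Y{\left(N \right)} = 0$ ($Y{\left(N \right)} = - \frac{N - N}{6} = \left(- \frac{1}{6}\right) 0 = 0$)
$D = -3$ ($D = 0 - \left(-1\right) \left(-3\right) = 0 - 3 = -3$)
$\left(66 + \left(\left(-43 + D\right) - 15\right)\right)^{2} = \left(66 - 61\right)^{2} = 5^{2} = 25$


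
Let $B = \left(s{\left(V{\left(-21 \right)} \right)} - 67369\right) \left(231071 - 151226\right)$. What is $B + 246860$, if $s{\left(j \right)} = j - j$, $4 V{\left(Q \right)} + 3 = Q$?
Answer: $-5378830945$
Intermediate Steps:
$V{\left(Q \right)} = - \frac{3}{4} + \frac{Q}{4}$
$s{\left(j \right)} = 0$
$B = -5379077805$ ($B = \left(0 - 67369\right) \left(231071 - 151226\right) = \left(-67369\right) 79845 = -5379077805$)
$B + 246860 = -5379077805 + 246860 = -5378830945$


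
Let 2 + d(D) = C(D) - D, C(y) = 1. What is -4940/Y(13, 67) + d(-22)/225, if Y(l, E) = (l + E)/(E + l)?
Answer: -370493/75 ≈ -4939.9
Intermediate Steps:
Y(l, E) = 1 (Y(l, E) = (E + l)/(E + l) = 1)
d(D) = -1 - D (d(D) = -2 + (1 - D) = -1 - D)
-4940/Y(13, 67) + d(-22)/225 = -4940/1 + (-1 - 1*(-22))/225 = -4940*1 + (-1 + 22)*(1/225) = -4940 + 21*(1/225) = -4940 + 7/75 = -370493/75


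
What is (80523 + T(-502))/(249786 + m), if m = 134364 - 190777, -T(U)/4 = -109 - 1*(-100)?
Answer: 80559/193373 ≈ 0.41660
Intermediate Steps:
T(U) = 36 (T(U) = -4*(-109 - 1*(-100)) = -4*(-109 + 100) = -4*(-9) = 36)
m = -56413
(80523 + T(-502))/(249786 + m) = (80523 + 36)/(249786 - 56413) = 80559/193373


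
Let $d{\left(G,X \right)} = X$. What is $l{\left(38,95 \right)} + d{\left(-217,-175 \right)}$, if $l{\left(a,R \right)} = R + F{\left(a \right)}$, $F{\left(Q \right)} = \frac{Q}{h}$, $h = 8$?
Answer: $- \frac{301}{4} \approx -75.25$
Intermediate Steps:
$F{\left(Q \right)} = \frac{Q}{8}$
$l{\left(a,R \right)} = R + \frac{a}{8}$
$l{\left(38,95 \right)} + d{\left(-217,-175 \right)} = \left(95 + \frac{1}{8} \cdot 38\right) - 175 = \left(95 + \frac{19}{4}\right) - 175 = \frac{399}{4} - 175 = - \frac{301}{4}$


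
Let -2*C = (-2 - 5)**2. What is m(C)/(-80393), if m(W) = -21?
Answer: 21/80393 ≈ 0.00026122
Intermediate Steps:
C = -49/2 (C = -(-2 - 5)**2/2 = -1/2*(-7)**2 = -1/2*49 = -49/2 ≈ -24.500)
m(C)/(-80393) = -21/(-80393) = -21*(-1/80393) = 21/80393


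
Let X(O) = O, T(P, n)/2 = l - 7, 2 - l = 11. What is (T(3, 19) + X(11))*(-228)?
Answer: 4788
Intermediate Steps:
l = -9 (l = 2 - 1*11 = 2 - 11 = -9)
T(P, n) = -32 (T(P, n) = 2*(-9 - 7) = 2*(-16) = -32)
(T(3, 19) + X(11))*(-228) = (-32 + 11)*(-228) = -21*(-228) = 4788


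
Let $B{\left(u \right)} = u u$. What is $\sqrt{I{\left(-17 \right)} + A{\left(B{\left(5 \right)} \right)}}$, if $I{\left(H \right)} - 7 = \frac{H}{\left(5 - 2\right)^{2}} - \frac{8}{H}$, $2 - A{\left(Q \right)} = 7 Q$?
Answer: $\frac{i \sqrt{435455}}{51} \approx 12.939 i$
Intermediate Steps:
$B{\left(u \right)} = u^{2}$
$A{\left(Q \right)} = 2 - 7 Q$
$I{\left(H \right)} = 7 - \frac{8}{H} + \frac{H}{9}$ ($I{\left(H \right)} = 7 + \left(\frac{H}{\left(5 - 2\right)^{2}} - \frac{8}{H}\right) = 7 + \left(\frac{H}{3^{2}} - \frac{8}{H}\right) = 7 + \left(\frac{H}{9} - \frac{8}{H}\right) = 7 + \left(- \frac{8}{H} + \frac{H}{9}\right) = 7 - \frac{8}{H} + \frac{H}{9}$)
$\sqrt{I{\left(-17 \right)} + A{\left(B{\left(5 \right)} \right)}} = \sqrt{\left(7 - \frac{8}{-17} + \frac{1}{9} \left(-17\right)\right) + \left(2 - 7 \cdot 5^{2}\right)} = \sqrt{\left(7 - - \frac{8}{17} - \frac{17}{9}\right) + \left(2 - 175\right)} = \sqrt{\left(7 + \frac{8}{17} - \frac{17}{9}\right) + \left(2 - 175\right)} = \sqrt{\frac{854}{153} - 173} = \sqrt{- \frac{25615}{153}} = \frac{i \sqrt{435455}}{51}$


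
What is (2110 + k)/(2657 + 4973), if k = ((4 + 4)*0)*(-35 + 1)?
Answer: 211/763 ≈ 0.27654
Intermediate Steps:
k = 0 (k = (8*0)*(-34) = 0*(-34) = 0)
(2110 + k)/(2657 + 4973) = (2110 + 0)/(2657 + 4973) = 2110/7630 = 2110*(1/7630) = 211/763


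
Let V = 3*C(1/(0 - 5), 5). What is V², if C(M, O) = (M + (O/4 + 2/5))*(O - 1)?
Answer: 7569/25 ≈ 302.76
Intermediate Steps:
C(M, O) = (-1 + O)*(⅖ + M + O/4) (C(M, O) = (M + (O*(¼) + 2*(⅕)))*(-1 + O) = (M + (O/4 + ⅖))*(-1 + O) = (M + (⅖ + O/4))*(-1 + O) = (⅖ + M + O/4)*(-1 + O) = (-1 + O)*(⅖ + M + O/4))
V = 87/5 (V = 3*(-⅖ - 1/(0 - 5) + (¼)*5² + (3/20)*5 + 5/(0 - 5)) = 3*(-⅖ - 1/(-5) + (¼)*25 + ¾ + 5/(-5)) = 3*(-⅖ - 1*(-⅕) + 25/4 + ¾ - ⅕*5) = 3*(-⅖ + ⅕ + 25/4 + ¾ - 1) = 3*(29/5) = 87/5 ≈ 17.400)
V² = (87/5)² = 7569/25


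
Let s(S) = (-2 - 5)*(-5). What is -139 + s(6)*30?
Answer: 911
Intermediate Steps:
s(S) = 35 (s(S) = -7*(-5) = 35)
-139 + s(6)*30 = -139 + 35*30 = -139 + 1050 = 911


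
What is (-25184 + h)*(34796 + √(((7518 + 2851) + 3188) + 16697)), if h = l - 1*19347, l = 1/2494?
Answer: -1932227325574/1247 - 111060313*√30254/2494 ≈ -1.5572e+9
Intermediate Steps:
l = 1/2494 ≈ 0.00040096
h = -48251417/2494 (h = 1/2494 - 1*19347 = 1/2494 - 19347 = -48251417/2494 ≈ -19347.)
(-25184 + h)*(34796 + √(((7518 + 2851) + 3188) + 16697)) = (-25184 - 48251417/2494)*(34796 + √(((7518 + 2851) + 3188) + 16697)) = -111060313*(34796 + √((10369 + 3188) + 16697))/2494 = -111060313*(34796 + √(13557 + 16697))/2494 = -111060313*(34796 + √30254)/2494 = -1932227325574/1247 - 111060313*√30254/2494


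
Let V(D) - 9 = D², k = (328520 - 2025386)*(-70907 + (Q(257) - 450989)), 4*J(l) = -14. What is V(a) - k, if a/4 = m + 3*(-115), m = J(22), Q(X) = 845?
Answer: -884151782921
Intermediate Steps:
J(l) = -7/2 (J(l) = (¼)*(-14) = -7/2)
m = -7/2 ≈ -3.5000
a = -1394 (a = 4*(-7/2 + 3*(-115)) = 4*(-7/2 - 345) = 4*(-697/2) = -1394)
k = 884153726166 (k = (328520 - 2025386)*(-70907 + (845 - 450989)) = -1696866*(-70907 - 450144) = -1696866*(-521051) = 884153726166)
V(D) = 9 + D²
V(a) - k = (9 + (-1394)²) - 1*884153726166 = (9 + 1943236) - 884153726166 = 1943245 - 884153726166 = -884151782921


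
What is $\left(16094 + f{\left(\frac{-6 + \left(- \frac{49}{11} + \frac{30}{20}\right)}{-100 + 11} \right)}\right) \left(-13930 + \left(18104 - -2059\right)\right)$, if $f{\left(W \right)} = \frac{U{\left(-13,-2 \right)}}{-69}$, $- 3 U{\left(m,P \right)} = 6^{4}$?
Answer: $100352926$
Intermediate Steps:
$U{\left(m,P \right)} = -432$ ($U{\left(m,P \right)} = - \frac{6^{4}}{3} = \left(- \frac{1}{3}\right) 1296 = -432$)
$f{\left(W \right)} = \frac{144}{23}$ ($f{\left(W \right)} = - \frac{432}{-69} = \left(-432\right) \left(- \frac{1}{69}\right) = \frac{144}{23}$)
$\left(16094 + f{\left(\frac{-6 + \left(- \frac{49}{11} + \frac{30}{20}\right)}{-100 + 11} \right)}\right) \left(-13930 + \left(18104 - -2059\right)\right) = \left(16094 + \frac{144}{23}\right) \left(-13930 + \left(18104 - -2059\right)\right) = \frac{370306 \left(-13930 + \left(18104 + 2059\right)\right)}{23} = \frac{370306 \left(-13930 + 20163\right)}{23} = \frac{370306}{23} \cdot 6233 = 100352926$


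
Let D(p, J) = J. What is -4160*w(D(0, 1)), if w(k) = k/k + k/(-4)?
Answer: -3120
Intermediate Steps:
w(k) = 1 - k/4 (w(k) = 1 + k*(-1/4) = 1 - k/4)
-4160*w(D(0, 1)) = -4160*(1 - 1/4*1) = -4160*(1 - 1/4) = -4160*3/4 = -3120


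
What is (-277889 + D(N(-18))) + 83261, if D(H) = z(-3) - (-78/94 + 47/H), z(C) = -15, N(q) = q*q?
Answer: -2964013177/15228 ≈ -1.9464e+5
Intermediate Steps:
N(q) = q²
D(H) = -666/47 - 47/H (D(H) = -15 - (-78/94 + 47/H) = -15 - (-78*1/94 + 47/H) = -15 - (-39/47 + 47/H) = -15 + (39/47 - 47/H) = -666/47 - 47/H)
(-277889 + D(N(-18))) + 83261 = (-277889 + (-666/47 - 47/((-18)²))) + 83261 = (-277889 + (-666/47 - 47/324)) + 83261 = (-277889 - 217993/15228) + 83261 = -4231911685/15228 + 83261 = -2964013177/15228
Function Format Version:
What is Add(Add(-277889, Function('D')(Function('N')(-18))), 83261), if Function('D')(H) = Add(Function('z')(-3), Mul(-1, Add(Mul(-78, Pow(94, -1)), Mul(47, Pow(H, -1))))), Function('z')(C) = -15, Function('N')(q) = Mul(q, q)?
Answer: Rational(-2964013177, 15228) ≈ -1.9464e+5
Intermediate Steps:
Function('N')(q) = Pow(q, 2)
Function('D')(H) = Add(Rational(-666, 47), Mul(-47, Pow(H, -1))) (Function('D')(H) = Add(-15, Mul(-1, Add(Mul(-78, Pow(94, -1)), Mul(47, Pow(H, -1))))) = Add(-15, Mul(-1, Add(Mul(-78, Rational(1, 94)), Mul(47, Pow(H, -1))))) = Add(-15, Mul(-1, Add(Rational(-39, 47), Mul(47, Pow(H, -1))))) = Add(-15, Add(Rational(39, 47), Mul(-47, Pow(H, -1)))) = Add(Rational(-666, 47), Mul(-47, Pow(H, -1))))
Add(Add(-277889, Function('D')(Function('N')(-18))), 83261) = Add(Add(-277889, Add(Rational(-666, 47), Mul(-47, Pow(Pow(-18, 2), -1)))), 83261) = Add(Add(-277889, Add(Rational(-666, 47), Mul(-47, Pow(324, -1)))), 83261) = Add(Add(-277889, Add(Rational(-666, 47), Mul(-47, Rational(1, 324)))), 83261) = Add(Add(-277889, Add(Rational(-666, 47), Rational(-47, 324))), 83261) = Add(Add(-277889, Rational(-217993, 15228)), 83261) = Add(Rational(-4231911685, 15228), 83261) = Rational(-2964013177, 15228)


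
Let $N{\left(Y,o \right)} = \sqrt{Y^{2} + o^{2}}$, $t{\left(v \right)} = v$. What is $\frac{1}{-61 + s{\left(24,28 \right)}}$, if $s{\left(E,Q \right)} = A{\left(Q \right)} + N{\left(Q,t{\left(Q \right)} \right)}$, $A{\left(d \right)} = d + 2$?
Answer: $\frac{31}{607} + \frac{28 \sqrt{2}}{607} \approx 0.11631$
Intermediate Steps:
$A{\left(d \right)} = 2 + d$
$s{\left(E,Q \right)} = 2 + Q + \sqrt{2} \sqrt{Q^{2}}$ ($s{\left(E,Q \right)} = \left(2 + Q\right) + \sqrt{Q^{2} + Q^{2}} = \left(2 + Q\right) + \sqrt{2 Q^{2}} = \left(2 + Q\right) + \sqrt{2} \sqrt{Q^{2}} = 2 + Q + \sqrt{2} \sqrt{Q^{2}}$)
$\frac{1}{-61 + s{\left(24,28 \right)}} = \frac{1}{-61 + \left(2 + 28 + \sqrt{2} \sqrt{28^{2}}\right)} = \frac{1}{-61 + \left(2 + 28 + \sqrt{2} \sqrt{784}\right)} = \frac{1}{-61 + \left(2 + 28 + \sqrt{2} \cdot 28\right)} = \frac{1}{-61 + \left(2 + 28 + 28 \sqrt{2}\right)} = \frac{1}{-61 + \left(30 + 28 \sqrt{2}\right)} = \frac{1}{-31 + 28 \sqrt{2}}$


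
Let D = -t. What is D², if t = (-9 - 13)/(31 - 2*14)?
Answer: 484/9 ≈ 53.778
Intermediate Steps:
t = -22/3 (t = -22/(31 - 28) = -22/3 ≈ -7.3333)
D = 22/3 (D = -1*(-22/3) = 22/3 ≈ 7.3333)
D² = (22/3)² = 484/9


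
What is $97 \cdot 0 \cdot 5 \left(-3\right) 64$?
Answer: $0$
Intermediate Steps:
$97 \cdot 0 \cdot 5 \left(-3\right) 64 = 97 \cdot 0 \left(-3\right) 64 = 97 \cdot 0 \cdot 64 = 0 \cdot 64 = 0$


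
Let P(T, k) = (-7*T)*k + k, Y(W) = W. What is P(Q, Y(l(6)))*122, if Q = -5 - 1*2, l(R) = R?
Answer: 36600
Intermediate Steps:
Q = -7 (Q = -5 - 2 = -7)
P(T, k) = k - 7*T*k (P(T, k) = -7*T*k + k = k - 7*T*k)
P(Q, Y(l(6)))*122 = (6*(1 - 7*(-7)))*122 = (6*(1 + 49))*122 = (6*50)*122 = 300*122 = 36600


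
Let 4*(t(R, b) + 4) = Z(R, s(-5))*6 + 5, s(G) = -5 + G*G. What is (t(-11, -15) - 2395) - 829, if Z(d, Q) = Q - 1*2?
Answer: -12799/4 ≈ -3199.8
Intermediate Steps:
s(G) = -5 + G**2
Z(d, Q) = -2 + Q (Z(d, Q) = Q - 2 = -2 + Q)
t(R, b) = 97/4 (t(R, b) = -4 + ((-2 + (-5 + (-5)**2))*6 + 5)/4 = -4 + ((-2 + (-5 + 25))*6 + 5)/4 = -4 + ((-2 + 20)*6 + 5)/4 = -4 + (18*6 + 5)/4 = -4 + (108 + 5)/4 = -4 + (1/4)*113 = -4 + 113/4 = 97/4)
(t(-11, -15) - 2395) - 829 = (97/4 - 2395) - 829 = -9483/4 - 829 = -12799/4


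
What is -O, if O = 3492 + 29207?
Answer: -32699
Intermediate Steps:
O = 32699
-O = -1*32699 = -32699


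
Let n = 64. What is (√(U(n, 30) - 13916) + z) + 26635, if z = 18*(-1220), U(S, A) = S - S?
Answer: 4675 + 14*I*√71 ≈ 4675.0 + 117.97*I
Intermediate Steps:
U(S, A) = 0
z = -21960
(√(U(n, 30) - 13916) + z) + 26635 = (√(0 - 13916) - 21960) + 26635 = (√(-13916) - 21960) + 26635 = (14*I*√71 - 21960) + 26635 = (-21960 + 14*I*√71) + 26635 = 4675 + 14*I*√71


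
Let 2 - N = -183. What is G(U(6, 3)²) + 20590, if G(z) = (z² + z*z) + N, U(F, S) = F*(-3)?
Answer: 230727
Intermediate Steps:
N = 185 (N = 2 - 1*(-183) = 2 + 183 = 185)
U(F, S) = -3*F
G(z) = 185 + 2*z² (G(z) = (z² + z*z) + 185 = (z² + z²) + 185 = 2*z² + 185 = 185 + 2*z²)
G(U(6, 3)²) + 20590 = (185 + 2*((-3*6)²)²) + 20590 = (185 + 2*((-18)²)²) + 20590 = (185 + 2*324²) + 20590 = (185 + 2*104976) + 20590 = (185 + 209952) + 20590 = 210137 + 20590 = 230727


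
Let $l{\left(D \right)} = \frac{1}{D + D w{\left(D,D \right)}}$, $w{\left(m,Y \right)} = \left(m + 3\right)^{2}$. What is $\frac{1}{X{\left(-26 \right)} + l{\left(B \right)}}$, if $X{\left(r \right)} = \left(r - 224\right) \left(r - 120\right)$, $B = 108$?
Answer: $\frac{1330776}{48573324001} \approx 2.7397 \cdot 10^{-5}$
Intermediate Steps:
$w{\left(m,Y \right)} = \left(3 + m\right)^{2}$
$X{\left(r \right)} = \left(-224 + r\right) \left(-120 + r\right)$
$l{\left(D \right)} = \frac{1}{D + D \left(3 + D\right)^{2}}$
$\frac{1}{X{\left(-26 \right)} + l{\left(B \right)}} = \frac{1}{\left(26880 + \left(-26\right)^{2} - -8944\right) + \frac{1}{108 \left(1 + \left(3 + 108\right)^{2}\right)}} = \frac{1}{\left(26880 + 676 + 8944\right) + \frac{1}{108 \left(1 + 111^{2}\right)}} = \frac{1}{36500 + \frac{1}{108 \left(1 + 12321\right)}} = \frac{1}{36500 + \frac{1}{108 \cdot 12322}} = \frac{1}{36500 + \frac{1}{108} \cdot \frac{1}{12322}} = \frac{1}{36500 + \frac{1}{1330776}} = \frac{1}{\frac{48573324001}{1330776}} = \frac{1330776}{48573324001}$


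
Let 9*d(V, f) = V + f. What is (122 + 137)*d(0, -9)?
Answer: -259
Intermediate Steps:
d(V, f) = V/9 + f/9 (d(V, f) = (V + f)/9 = V/9 + f/9)
(122 + 137)*d(0, -9) = (122 + 137)*((1/9)*0 + (1/9)*(-9)) = 259*(0 - 1) = 259*(-1) = -259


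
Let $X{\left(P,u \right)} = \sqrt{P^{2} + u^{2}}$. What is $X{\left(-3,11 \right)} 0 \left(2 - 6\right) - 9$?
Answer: $-9$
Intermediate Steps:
$X{\left(-3,11 \right)} 0 \left(2 - 6\right) - 9 = \sqrt{\left(-3\right)^{2} + 11^{2}} \cdot 0 \left(2 - 6\right) - 9 = \sqrt{9 + 121} \cdot 0 \left(-4\right) - 9 = \sqrt{130} \cdot 0 - 9 = 0 - 9 = -9$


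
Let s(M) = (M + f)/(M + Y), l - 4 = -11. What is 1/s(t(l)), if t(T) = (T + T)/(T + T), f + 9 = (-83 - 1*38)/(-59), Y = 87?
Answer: -5192/351 ≈ -14.792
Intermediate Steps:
l = -7 (l = 4 - 11 = -7)
f = -410/59 (f = -9 + (-83 - 1*38)/(-59) = -9 + (-83 - 38)*(-1/59) = -9 - 121*(-1/59) = -9 + 121/59 = -410/59 ≈ -6.9492)
t(T) = 1 (t(T) = (2*T)/((2*T)) = (2*T)*(1/(2*T)) = 1)
s(M) = (-410/59 + M)/(87 + M) (s(M) = (M - 410/59)/(M + 87) = (-410/59 + M)/(87 + M))
1/s(t(l)) = 1/((-410/59 + 1)/(87 + 1)) = 1/(-351/59/88) = 1/((1/88)*(-351/59)) = 1/(-351/5192) = -5192/351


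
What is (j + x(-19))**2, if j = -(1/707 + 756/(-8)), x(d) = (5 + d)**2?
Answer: 168727885225/1999396 ≈ 84389.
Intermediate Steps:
j = 133621/1414 (j = -(1*(1/707) + 756*(-1/8)) = -(1/707 - 189/2) = -1*(-133621/1414) = 133621/1414 ≈ 94.499)
(j + x(-19))**2 = (133621/1414 + (5 - 19)**2)**2 = (133621/1414 + (-14)**2)**2 = (133621/1414 + 196)**2 = (410765/1414)**2 = 168727885225/1999396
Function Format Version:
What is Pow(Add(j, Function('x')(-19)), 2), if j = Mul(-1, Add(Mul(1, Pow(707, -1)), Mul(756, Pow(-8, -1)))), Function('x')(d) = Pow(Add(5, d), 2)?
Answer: Rational(168727885225, 1999396) ≈ 84389.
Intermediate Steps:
j = Rational(133621, 1414) (j = Mul(-1, Add(Mul(1, Rational(1, 707)), Mul(756, Rational(-1, 8)))) = Mul(-1, Add(Rational(1, 707), Rational(-189, 2))) = Mul(-1, Rational(-133621, 1414)) = Rational(133621, 1414) ≈ 94.499)
Pow(Add(j, Function('x')(-19)), 2) = Pow(Add(Rational(133621, 1414), Pow(Add(5, -19), 2)), 2) = Pow(Add(Rational(133621, 1414), Pow(-14, 2)), 2) = Pow(Add(Rational(133621, 1414), 196), 2) = Pow(Rational(410765, 1414), 2) = Rational(168727885225, 1999396)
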